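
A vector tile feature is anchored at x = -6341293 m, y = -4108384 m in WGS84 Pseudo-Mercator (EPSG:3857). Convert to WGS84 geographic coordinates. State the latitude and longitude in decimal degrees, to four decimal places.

R = 6378137 m. λ = x/R = -56.96480423°.
φ = 2·arctan(exp(y/R)) − 90° = 2·arctan(0.52512) − 90° = -34.59060321°.

lat -34.5906°, lon -56.9648°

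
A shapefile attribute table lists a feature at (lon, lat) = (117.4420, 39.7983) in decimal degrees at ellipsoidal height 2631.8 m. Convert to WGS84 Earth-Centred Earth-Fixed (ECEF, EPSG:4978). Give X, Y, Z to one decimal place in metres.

X -2262358.6 m, Y 4356712.7 m, Z 4062489.1 m

WGS84: a = 6378137 m, e² = 0.006694380; N(φ) = a/√(1−e²sin²φ) = 6386901.892 m.
X = (N+h)·cosφ·cosλ = -2262358.620 m; Y = (N+h)·cosφ·sinλ = 4356712.675 m; Z = (N(1−e²)+h)·sinφ = 4062489.059 m.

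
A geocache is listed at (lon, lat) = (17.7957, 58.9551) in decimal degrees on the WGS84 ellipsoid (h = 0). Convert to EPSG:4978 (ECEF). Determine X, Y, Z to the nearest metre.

X 3139606 m, Y 1007757 m, Z 5441358 m

WGS84: a = 6378137 m, e² = 0.006694380; N(φ) = a/√(1−e²sin²φ) = 6393865.969 m.
X = (N+h)·cosφ·cosλ = 3139606.444 m; Y = (N+h)·cosφ·sinλ = 1007757.445 m; Z = (N(1−e²)+h)·sinφ = 5441358.498 m.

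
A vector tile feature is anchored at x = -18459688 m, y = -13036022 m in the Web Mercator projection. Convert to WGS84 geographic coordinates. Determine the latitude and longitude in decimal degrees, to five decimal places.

lat -75.23940°, lon -165.82620°

R = 6378137 m. λ = x/R = -165.82619870°.
φ = 2·arctan(exp(y/R)) − 90° = 2·arctan(0.12953) − 90° = -75.23940015°.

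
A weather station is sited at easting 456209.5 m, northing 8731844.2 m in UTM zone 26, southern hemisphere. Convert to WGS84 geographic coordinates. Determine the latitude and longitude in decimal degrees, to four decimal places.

lat -11.4716°, lon -27.4015°

Zone 26S: λ₀ = -27°, k₀ = 0.9996, false easting 500000 m, false northing 10000000 m.
Meridian distance M = (N − FN)/k₀ = -1268663.3 m.
Inverse transverse Mercator on WGS84 gives φ = -11.47160001°, λ = -27.40149967°.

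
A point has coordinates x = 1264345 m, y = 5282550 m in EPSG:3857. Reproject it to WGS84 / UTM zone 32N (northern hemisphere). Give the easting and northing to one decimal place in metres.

Web Mercator inverse (R = 6378137 m) → φ = 42.80639851°, λ = 11.35780438°.
UTM 32N forward: E = 692787.276 m, N = 4742012.331 m.

E 692787.3 m, N 4742012.3 m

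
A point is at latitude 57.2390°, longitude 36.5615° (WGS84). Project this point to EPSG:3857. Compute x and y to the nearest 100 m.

Web Mercator is spherical with R = a = 6378137 m.
x = R·λ = 6378137 × 0.638118554 = 4070007.563 m.
y = R·ln tan(π/4 + φ/2) = 6378137 × 1.224358446 = 7809125.904 m.

x 4070000 m, y 7809100 m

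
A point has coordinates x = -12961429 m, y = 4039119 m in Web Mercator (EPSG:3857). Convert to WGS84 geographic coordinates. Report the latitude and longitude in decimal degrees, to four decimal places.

lat 34.0768°, lon -116.4345°

R = 6378137 m. λ = x/R = -116.43449775°.
φ = 2·arctan(exp(y/R)) − 90° = 2·arctan(1.88377) − 90° = 34.07679957°.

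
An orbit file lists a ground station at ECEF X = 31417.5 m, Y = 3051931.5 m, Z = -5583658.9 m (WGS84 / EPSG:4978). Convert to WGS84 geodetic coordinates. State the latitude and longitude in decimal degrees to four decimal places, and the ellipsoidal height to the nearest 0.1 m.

lat -61.5001°, lon 89.4102°, h 1720.5 m

λ = atan2(Y, X) = 89.41020086°; p = √(X²+Y²) = 3052093.2 m.
Bowring's method on WGS84 (a = 6378137 m, b = 6356752.314 m) gives φ = -61.50009981°, h = 1720.493 m.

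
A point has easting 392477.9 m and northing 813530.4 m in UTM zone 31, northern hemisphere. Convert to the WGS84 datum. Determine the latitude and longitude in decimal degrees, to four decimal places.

Zone 31N: λ₀ = 3°, k₀ = 0.9996, false easting 500000 m.
Meridian distance M = (N − FN)/k₀ = 813855.9 m.
Inverse transverse Mercator on WGS84 gives φ = 7.35880039°, λ = 2.02580045°.

lat 7.3588°, lon 2.0258°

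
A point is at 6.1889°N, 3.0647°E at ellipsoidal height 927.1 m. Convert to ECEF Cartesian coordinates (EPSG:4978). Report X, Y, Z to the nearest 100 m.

X 6333100 m, Y 339100 m, Z 683100 m

WGS84: a = 6378137 m, e² = 0.006694380; N(φ) = a/√(1−e²sin²φ) = 6378385.137 m.
X = (N+h)·cosφ·cosλ = 6333062.239 m; Y = (N+h)·cosφ·sinλ = 339073.269 m; Z = (N(1−e²)+h)·sinφ = 683129.677 m.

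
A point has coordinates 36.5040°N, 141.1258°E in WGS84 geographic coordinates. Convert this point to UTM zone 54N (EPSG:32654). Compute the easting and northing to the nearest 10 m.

E 511270 m, N 4039860 m

Zone 54 central meridian λ₀ = 6×54 − 183 = 141°; Δλ = +0.1258°.
Transverse Mercator on WGS84 with k₀ = 0.9996 gives E = 511265.475 m, N = 4039859.135 m.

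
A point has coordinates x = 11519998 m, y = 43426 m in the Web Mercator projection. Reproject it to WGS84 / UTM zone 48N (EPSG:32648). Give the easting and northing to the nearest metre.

Web Mercator inverse (R = 6378137 m) → φ = 0.39009938°, λ = 103.48590276°.
UTM 48N forward: E = 331503.022 m, N = 43132.870 m.

E 331503 m, N 43133 m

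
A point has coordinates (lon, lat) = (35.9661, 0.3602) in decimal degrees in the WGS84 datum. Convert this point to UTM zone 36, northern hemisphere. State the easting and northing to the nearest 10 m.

Zone 36 central meridian λ₀ = 6×36 − 183 = 33°; Δλ = +2.9661°.
Transverse Mercator on WGS84 with k₀ = 0.9996 gives E = 830194.689 m, N = 39866.695 m.

E 830190 m, N 39870 m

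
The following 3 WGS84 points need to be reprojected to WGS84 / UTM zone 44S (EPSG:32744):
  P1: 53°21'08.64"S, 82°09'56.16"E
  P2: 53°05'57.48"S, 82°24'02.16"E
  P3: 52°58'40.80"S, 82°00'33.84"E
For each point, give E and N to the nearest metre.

UTM zone 44S: λ₀ = 81°, k₀ = 0.9996.
P1 (-53.3524°, 82.1656°) → (577583.912, 4087893.507) m.
P2 (-53.0993°, 82.4006°) → (593776.392, 4115766.416) m.
P3 (-52.9780°, 82.0094°) → (567774.677, 4129700.113) m.

P1: E 577584 m, N 4087894 m; P2: E 593776 m, N 4115766 m; P3: E 567775 m, N 4129700 m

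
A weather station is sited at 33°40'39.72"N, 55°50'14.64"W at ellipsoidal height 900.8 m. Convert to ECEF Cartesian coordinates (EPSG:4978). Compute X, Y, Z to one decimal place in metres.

X 2983993.9 m, Y -4396984.8 m, Z 3517252.5 m

WGS84: a = 6378137 m, e² = 0.006694380; N(φ) = a/√(1−e²sin²φ) = 6384711.772 m.
X = (N+h)·cosφ·cosλ = 2983993.936 m; Y = (N+h)·cosφ·sinλ = -4396984.843 m; Z = (N(1−e²)+h)·sinφ = 3517252.454 m.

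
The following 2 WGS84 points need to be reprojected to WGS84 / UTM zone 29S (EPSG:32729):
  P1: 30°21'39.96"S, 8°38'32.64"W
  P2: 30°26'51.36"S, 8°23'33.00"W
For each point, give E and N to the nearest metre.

UTM zone 29S: λ₀ = -9°, k₀ = 0.9996.
P1 (-30.3611°, -8.6424°) → (534364.252, 6641146.537) m.
P2 (-30.4476°, -8.3925°) → (558327.780, 6631458.547) m.

P1: E 534364 m, N 6641147 m; P2: E 558328 m, N 6631459 m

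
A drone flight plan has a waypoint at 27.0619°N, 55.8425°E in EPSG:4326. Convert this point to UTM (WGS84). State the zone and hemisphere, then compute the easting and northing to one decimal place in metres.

Zone 40N: E 385216.8 m, N 2993818.8 m

Longitude 55.8425° lies in the 6° band [54°, 60°), giving zone 40; latitude is north of the equator, so 40N.
Zone 40 central meridian λ₀ = 6×40 − 183 = 57°; Δλ = -1.1575°.
Transverse Mercator on WGS84 with k₀ = 0.9996 gives E = 385216.758 m, N = 2993818.803 m.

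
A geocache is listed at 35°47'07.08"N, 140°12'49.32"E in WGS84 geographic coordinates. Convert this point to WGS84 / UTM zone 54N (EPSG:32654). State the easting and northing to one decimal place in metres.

E 428940.3 m, N 3960420.6 m

Zone 54 central meridian λ₀ = 6×54 − 183 = 141°; Δλ = -0.7863°.
Transverse Mercator on WGS84 with k₀ = 0.9996 gives E = 428940.348 m, N = 3960420.643 m.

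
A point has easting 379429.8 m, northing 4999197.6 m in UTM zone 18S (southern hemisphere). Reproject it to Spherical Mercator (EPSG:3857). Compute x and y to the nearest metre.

x -8519704 m, y -5645230 m

Unproject from UTM 18S (λ₀ = -75°) → φ = -45.15039974°, λ = -76.53380037°.
Web Mercator (R = 6378137 m): x = -8519703.686 m, y = -5645230.004 m.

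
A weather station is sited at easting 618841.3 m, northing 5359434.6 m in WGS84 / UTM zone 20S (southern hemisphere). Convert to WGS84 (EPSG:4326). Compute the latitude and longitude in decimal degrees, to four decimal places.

Zone 20S: λ₀ = -63°, k₀ = 0.9996, false easting 500000 m, false northing 10000000 m.
Meridian distance M = (N − FN)/k₀ = -4642422.4 m.
Inverse transverse Mercator on WGS84 gives φ = -41.90809957°, λ = -61.56710029°.

lat -41.9081°, lon -61.5671°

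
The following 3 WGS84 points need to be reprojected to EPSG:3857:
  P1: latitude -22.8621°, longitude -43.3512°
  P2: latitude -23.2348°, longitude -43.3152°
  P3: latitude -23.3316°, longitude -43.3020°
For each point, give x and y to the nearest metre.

Web Mercator: x = R·λ, y = R·ln tan(π/4+φ/2), R = 6378137 m.
P1 (-22.8621°, -43.3512°) → (-4825833.509, -2615350.462) m.
P2 (-23.2348°, -43.3152°) → (-4821826.008, -2660438.531) m.
P3 (-23.3316°, -43.3020°) → (-4820356.590, -2672169.611) m.

P1: x -4825834 m, y -2615350 m; P2: x -4821826 m, y -2660439 m; P3: x -4820357 m, y -2672170 m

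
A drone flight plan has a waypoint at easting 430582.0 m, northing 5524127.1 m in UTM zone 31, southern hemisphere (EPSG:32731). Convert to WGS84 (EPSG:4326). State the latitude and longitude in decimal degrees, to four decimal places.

lat -40.4306°, lon 2.1816°

Zone 31S: λ₀ = 3°, k₀ = 0.9996, false easting 500000 m, false northing 10000000 m.
Meridian distance M = (N − FN)/k₀ = -4477664.0 m.
Inverse transverse Mercator on WGS84 gives φ = -40.43059977°, λ = 2.18159975°.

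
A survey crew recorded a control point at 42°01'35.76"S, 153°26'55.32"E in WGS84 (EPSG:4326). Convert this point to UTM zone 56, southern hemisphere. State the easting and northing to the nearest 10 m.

E 537140 m, N 5347170 m

Zone 56 central meridian λ₀ = 6×56 − 183 = 153°; Δλ = +0.4487°.
Transverse Mercator on WGS84 with k₀ = 0.9996 gives E = 537144.827 m, N = 5347173.027 m.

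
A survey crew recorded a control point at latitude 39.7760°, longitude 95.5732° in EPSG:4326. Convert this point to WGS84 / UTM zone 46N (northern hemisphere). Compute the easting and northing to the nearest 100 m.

Zone 46 central meridian λ₀ = 6×46 − 183 = 93°; Δλ = +2.5732°.
Transverse Mercator on WGS84 with k₀ = 0.9996 gives E = 720377.194 m, N = 4406063.154 m.

E 720400 m, N 4406100 m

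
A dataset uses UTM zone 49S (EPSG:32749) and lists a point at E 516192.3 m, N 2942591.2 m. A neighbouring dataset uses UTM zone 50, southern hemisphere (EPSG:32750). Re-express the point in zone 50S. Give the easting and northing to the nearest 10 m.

UTM 49S → geographic: φ = -63.64420034°, λ = 111.32689927°.
UTM 50S (λ₀ = 117°) forward: E = 219271.906 m, N = 2930164.967 m.

E 219270 m, N 2930160 m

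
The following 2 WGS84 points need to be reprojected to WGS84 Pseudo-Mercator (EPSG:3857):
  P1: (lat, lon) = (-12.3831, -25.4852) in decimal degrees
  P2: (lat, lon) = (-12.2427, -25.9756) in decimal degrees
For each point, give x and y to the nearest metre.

Web Mercator: x = R·λ, y = R·ln tan(π/4+φ/2), R = 6378137 m.
P1 (-12.3831°, -25.4852°) → (-2836999.487, -1389338.991) m.
P2 (-12.2427°, -25.9756°) → (-2891590.565, -1373341.755) m.

P1: x -2836999 m, y -1389339 m; P2: x -2891591 m, y -1373342 m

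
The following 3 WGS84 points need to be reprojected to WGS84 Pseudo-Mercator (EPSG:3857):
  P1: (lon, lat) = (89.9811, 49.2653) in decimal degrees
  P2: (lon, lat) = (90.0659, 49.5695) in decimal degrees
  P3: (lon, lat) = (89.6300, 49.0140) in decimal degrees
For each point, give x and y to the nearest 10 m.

Web Mercator: x = R·λ, y = R·ln tan(π/4+φ/2), R = 6378137 m.
P1 (49.2653°, 89.9811°) → (10016650.233, 6319997.734) m.
P2 (49.5695°, 90.0659°) → (10026090.126, 6372051.950) m.
P3 (49.0140°, 89.6300°) → (9977565.960, 6277237.235) m.

P1: x 10016650 m, y 6320000 m; P2: x 10026090 m, y 6372050 m; P3: x 9977570 m, y 6277240 m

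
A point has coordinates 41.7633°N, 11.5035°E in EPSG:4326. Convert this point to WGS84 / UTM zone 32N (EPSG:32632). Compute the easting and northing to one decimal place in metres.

E 708108.1 m, N 4626525.5 m

Zone 32 central meridian λ₀ = 6×32 − 183 = 9°; Δλ = +2.5035°.
Transverse Mercator on WGS84 with k₀ = 0.9996 gives E = 708108.090 m, N = 4626525.529 m.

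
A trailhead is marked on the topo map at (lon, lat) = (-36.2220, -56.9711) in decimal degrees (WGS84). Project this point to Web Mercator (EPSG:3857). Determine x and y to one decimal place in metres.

Web Mercator is spherical with R = a = 6378137 m.
x = R·λ = 6378137 × -0.632193162 = -4032214.596 m.
y = R·ln tan(π/4 + φ/2) = 6378137 × -1.215749059 = -7754214.056 m.

x -4032214.6 m, y -7754214.1 m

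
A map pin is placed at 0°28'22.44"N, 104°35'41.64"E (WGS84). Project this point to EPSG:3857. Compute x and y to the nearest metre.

x 11643451 m, y 52644 m

Web Mercator is spherical with R = a = 6378137 m.
x = R·λ = 6378137 × 1.825525386 = 11643451.008 m.
y = R·ln tan(π/4 + φ/2) = 6378137 × 0.008253756 = 52643.585 m.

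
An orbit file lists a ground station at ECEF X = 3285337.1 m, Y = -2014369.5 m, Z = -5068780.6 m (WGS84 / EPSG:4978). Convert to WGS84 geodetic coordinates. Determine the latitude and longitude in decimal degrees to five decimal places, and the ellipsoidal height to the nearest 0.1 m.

λ = atan2(Y, X) = -31.51410083°; p = √(X²+Y²) = 3853715.7 m.
Bowring's method on WGS84 (a = 6378137 m, b = 6356752.314 m) gives φ = -52.94000021°, h = 2829.906 m.

lat -52.94000°, lon -31.51410°, h 2829.9 m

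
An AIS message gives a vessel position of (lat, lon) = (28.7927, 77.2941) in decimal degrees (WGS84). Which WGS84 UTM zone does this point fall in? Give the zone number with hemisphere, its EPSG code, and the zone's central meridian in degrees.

Zone 43N (EPSG:32643), central meridian 75°

UTM zone = ⌊(λ + 180)/6⌋ + 1; 77.2941° ∈ [72°, 78°) → zone 43.
Hemisphere: N (φ ≥ 0).
Central meridian λ₀ = 6×43 − 183 = 75°.
EPSG code: 32643.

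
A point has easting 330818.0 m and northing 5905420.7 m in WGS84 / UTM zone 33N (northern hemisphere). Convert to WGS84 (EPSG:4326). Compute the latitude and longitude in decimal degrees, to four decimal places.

lat 53.2710°, lon 12.4629°

Zone 33N: λ₀ = 15°, k₀ = 0.9996, false easting 500000 m.
Meridian distance M = (N − FN)/k₀ = 5907783.8 m.
Inverse transverse Mercator on WGS84 gives φ = 53.27100001°, λ = 12.46289977°.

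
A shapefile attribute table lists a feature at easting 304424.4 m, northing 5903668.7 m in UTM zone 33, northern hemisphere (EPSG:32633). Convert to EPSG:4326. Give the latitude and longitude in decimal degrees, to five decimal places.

lat 53.24620°, lon 12.06870°

Zone 33N: λ₀ = 15°, k₀ = 0.9996, false easting 500000 m.
Meridian distance M = (N − FN)/k₀ = 5906031.1 m.
Inverse transverse Mercator on WGS84 gives φ = 53.24619979°, λ = 12.06869979°.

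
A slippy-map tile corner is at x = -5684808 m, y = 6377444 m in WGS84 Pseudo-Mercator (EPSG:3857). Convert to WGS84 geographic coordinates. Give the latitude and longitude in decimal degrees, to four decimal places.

lat 49.6009°, lon -51.0675°

R = 6378137 m. λ = x/R = -51.06749914°.
φ = 2·arctan(exp(y/R)) − 90° = 2·arctan(2.71799) − 90° = 49.60090291°.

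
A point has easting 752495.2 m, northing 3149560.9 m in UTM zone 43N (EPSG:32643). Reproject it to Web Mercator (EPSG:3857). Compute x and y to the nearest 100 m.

Unproject from UTM 43N (λ₀ = 75°) → φ = 28.44820033°, λ = 77.57830004°.
Web Mercator (R = 6378137 m): x = 8635976.858 m, y = 3305600.021 m.

x 8636000 m, y 3305600 m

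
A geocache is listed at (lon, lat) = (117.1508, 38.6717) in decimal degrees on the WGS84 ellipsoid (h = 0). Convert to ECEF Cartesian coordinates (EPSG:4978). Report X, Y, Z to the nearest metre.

X -2275364 m, Y 4436747 m, Z 3963928 m

WGS84: a = 6378137 m, e² = 0.006694380; N(φ) = a/√(1−e²sin²φ) = 6386488.953 m.
X = (N+h)·cosφ·cosλ = -2275364.394 m; Y = (N+h)·cosφ·sinλ = 4436747.294 m; Z = (N(1−e²)+h)·sinφ = 3963928.108 m.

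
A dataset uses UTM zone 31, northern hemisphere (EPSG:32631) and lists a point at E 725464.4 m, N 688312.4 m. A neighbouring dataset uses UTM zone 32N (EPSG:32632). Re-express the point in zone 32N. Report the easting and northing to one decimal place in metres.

UTM 31N → geographic: φ = 6.22319970°, λ = 5.03769987°.
UTM 32N (λ₀ = 9°) forward: E = 61332.280 m, N = 689523.881 m.

E 61332.3 m, N 689523.9 m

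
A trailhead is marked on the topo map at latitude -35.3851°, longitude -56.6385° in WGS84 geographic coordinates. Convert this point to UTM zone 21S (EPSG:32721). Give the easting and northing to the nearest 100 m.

E 532800 m, N 6084200 m

Zone 21 central meridian λ₀ = 6×21 − 183 = -57°; Δλ = +0.3615°.
Transverse Mercator on WGS84 with k₀ = 0.9996 gives E = 532832.251 m, N = 6084189.472 m.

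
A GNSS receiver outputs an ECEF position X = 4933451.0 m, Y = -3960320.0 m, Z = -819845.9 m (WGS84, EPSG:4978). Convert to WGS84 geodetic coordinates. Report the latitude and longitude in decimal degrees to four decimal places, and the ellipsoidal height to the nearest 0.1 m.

λ = atan2(Y, X) = -38.75569968°; p = √(X²+Y²) = 6326379.2 m.
Bowring's method on WGS84 (a = 6378137 m, b = 6356752.314 m) gives φ = -7.43310040°, h = 1498.525 m.

lat -7.4331°, lon -38.7557°, h 1498.5 m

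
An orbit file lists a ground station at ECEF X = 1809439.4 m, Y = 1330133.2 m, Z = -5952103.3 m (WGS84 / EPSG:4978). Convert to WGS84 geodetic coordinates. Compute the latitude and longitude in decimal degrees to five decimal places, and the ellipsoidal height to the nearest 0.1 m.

lat -69.45520°, lon 36.31990°, h 2265.6 m

λ = atan2(Y, X) = 36.31990011°; p = √(X²+Y²) = 2245734.9 m.
Bowring's method on WGS84 (a = 6378137 m, b = 6356752.314 m) gives φ = -69.45519945°, h = 2265.612 m.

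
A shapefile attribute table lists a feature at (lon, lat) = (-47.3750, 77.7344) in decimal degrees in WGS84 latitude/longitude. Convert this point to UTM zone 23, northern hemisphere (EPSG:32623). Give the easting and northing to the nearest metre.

Zone 23 central meridian λ₀ = 6×23 − 183 = -45°; Δλ = -2.3750°.
Transverse Mercator on WGS84 with k₀ = 0.9996 gives E = 443690.151 m, N = 8629869.373 m.

E 443690 m, N 8629869 m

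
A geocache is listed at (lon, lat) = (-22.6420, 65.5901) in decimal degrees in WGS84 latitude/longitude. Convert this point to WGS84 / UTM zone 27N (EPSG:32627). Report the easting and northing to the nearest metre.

Zone 27 central meridian λ₀ = 6×27 − 183 = -21°; Δλ = -1.6420°.
Transverse Mercator on WGS84 with k₀ = 0.9996 gives E = 424287.868 m, N = 7275210.665 m.

E 424288 m, N 7275211 m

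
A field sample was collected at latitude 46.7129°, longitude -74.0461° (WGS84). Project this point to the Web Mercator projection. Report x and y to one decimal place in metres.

x -8242774.1 m, y 5895337.3 m

Web Mercator is spherical with R = a = 6378137 m.
x = R·λ = 6378137 × -1.292348243 = -8242774.147 m.
y = R·ln tan(π/4 + φ/2) = 6378137 × 0.924303963 = 5895337.307 m.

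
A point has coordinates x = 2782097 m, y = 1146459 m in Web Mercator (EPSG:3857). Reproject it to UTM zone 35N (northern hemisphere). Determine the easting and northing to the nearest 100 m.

Web Mercator inverse (R = 6378137 m) → φ = 10.24380206°, λ = 24.99200257°.
UTM 35N forward: E = 280056.061 m, N = 1133053.915 m.

E 280100 m, N 1133100 m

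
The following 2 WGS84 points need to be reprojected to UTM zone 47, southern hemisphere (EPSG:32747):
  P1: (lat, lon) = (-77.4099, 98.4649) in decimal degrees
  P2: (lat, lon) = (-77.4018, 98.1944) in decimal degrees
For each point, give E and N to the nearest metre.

UTM zone 47S: λ₀ = 99°, k₀ = 0.9996.
P1 (-77.4099°, 98.4649°) → (486979.681, 1407425.133) m.
P2 (-77.4018°, 98.1944°) → (480385.663, 1408253.821) m.

P1: E 486980 m, N 1407425 m; P2: E 480386 m, N 1408254 m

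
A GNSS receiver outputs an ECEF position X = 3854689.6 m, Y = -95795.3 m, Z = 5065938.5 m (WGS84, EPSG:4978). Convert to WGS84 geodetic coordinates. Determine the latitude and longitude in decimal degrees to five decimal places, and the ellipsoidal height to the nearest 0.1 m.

lat 52.90910°, lon -1.42360°, h 1867.0 m

λ = atan2(Y, X) = -1.42360020°; p = √(X²+Y²) = 3855879.8 m.
Bowring's method on WGS84 (a = 6378137 m, b = 6356752.314 m) gives φ = 52.90909980°, h = 1867.019 m.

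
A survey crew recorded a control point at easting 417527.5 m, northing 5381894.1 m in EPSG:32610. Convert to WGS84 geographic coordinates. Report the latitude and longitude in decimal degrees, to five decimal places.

lat 48.58470°, lon -124.11830°

Zone 10N: λ₀ = -123°, k₀ = 0.9996, false easting 500000 m.
Meridian distance M = (N − FN)/k₀ = 5384047.7 m.
Inverse transverse Mercator on WGS84 gives φ = 48.58469961°, λ = -124.11829966°.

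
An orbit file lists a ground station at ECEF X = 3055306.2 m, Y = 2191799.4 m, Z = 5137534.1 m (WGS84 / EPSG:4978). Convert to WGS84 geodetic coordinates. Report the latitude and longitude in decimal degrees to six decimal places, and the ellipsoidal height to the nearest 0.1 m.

lat 53.982700°, lon 35.654700°, h 2376.7 m

λ = atan2(Y, X) = 35.65470038°; p = √(X²+Y²) = 3760170.3 m.
Bowring's method on WGS84 (a = 6378137 m, b = 6356752.314 m) gives φ = 53.98269984°, h = 2376.662 m.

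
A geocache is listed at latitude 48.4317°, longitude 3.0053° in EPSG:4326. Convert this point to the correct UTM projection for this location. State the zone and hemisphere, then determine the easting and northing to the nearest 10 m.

Longitude 3.0053° lies in the 6° band [0°, 6°), giving zone 31; latitude is north of the equator, so 31N.
Zone 31 central meridian λ₀ = 6×31 − 183 = 3°; Δλ = +0.0053°.
Transverse Mercator on WGS84 with k₀ = 0.9996 gives E = 500392.046 m, N = 5364283.711 m.

Zone 31N: E 500390 m, N 5364280 m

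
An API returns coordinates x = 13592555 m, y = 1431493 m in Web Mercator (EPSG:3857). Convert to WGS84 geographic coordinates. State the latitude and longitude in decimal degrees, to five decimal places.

lat 12.75270°, lon 122.10400°

R = 6378137 m. λ = x/R = 122.10399907°.
φ = 2·arctan(exp(y/R)) − 90° = 2·arctan(1.25162) − 90° = 12.75270168°.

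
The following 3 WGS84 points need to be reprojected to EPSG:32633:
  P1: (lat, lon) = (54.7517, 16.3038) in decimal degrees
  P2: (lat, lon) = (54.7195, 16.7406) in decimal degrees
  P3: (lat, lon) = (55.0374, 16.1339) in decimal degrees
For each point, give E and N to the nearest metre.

P1: E 583914 m, N 6067941 m; P2: E 612113 m, N 6064969 m; P3: E 572465 m, N 6099541 m

UTM zone 33N: λ₀ = 15°, k₀ = 0.9996.
P1 (54.7517°, 16.3038°) → (583914.007, 6067941.180) m.
P2 (54.7195°, 16.7406°) → (612113.305, 6064968.747) m.
P3 (55.0374°, 16.1339°) → (572464.813, 6099540.942) m.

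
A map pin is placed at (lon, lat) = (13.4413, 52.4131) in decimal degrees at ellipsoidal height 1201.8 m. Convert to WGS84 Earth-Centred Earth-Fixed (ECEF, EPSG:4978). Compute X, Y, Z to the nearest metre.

WGS84: a = 6378137 m, e² = 0.006694380; N(φ) = a/√(1−e²sin²φ) = 6391585.286 m.
X = (N+h)·cosφ·cosλ = 3792560.691 m; Y = (N+h)·cosφ·sinλ = 906404.811 m; Z = (N(1−e²)+h)·sinφ = 5031924.457 m.

X 3792561 m, Y 906405 m, Z 5031924 m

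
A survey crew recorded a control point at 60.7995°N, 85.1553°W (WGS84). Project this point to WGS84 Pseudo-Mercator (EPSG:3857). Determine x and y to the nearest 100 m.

Web Mercator is spherical with R = a = 6378137 m.
x = R·λ = 6378137 × -1.486240361 = -9479444.634 m.
y = R·ln tan(π/4 + φ/2) = 6378137 × 1.345209430 = 8579930.039 m.

x -9479400 m, y 8579900 m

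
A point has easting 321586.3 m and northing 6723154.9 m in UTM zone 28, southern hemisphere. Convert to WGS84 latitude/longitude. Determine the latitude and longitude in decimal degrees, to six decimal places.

lat -29.608700°, lon -16.842500°

Zone 28S: λ₀ = -15°, k₀ = 0.9996, false easting 500000 m, false northing 10000000 m.
Meridian distance M = (N − FN)/k₀ = -3278156.4 m.
Inverse transverse Mercator on WGS84 gives φ = -29.60870017°, λ = -16.84249968°.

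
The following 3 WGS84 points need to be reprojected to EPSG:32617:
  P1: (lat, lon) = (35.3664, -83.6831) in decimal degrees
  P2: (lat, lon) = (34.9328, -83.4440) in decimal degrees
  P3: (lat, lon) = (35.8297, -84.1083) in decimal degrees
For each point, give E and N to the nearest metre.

P1: E 256229 m, N 3916982 m; P2: E 276775 m, N 3868318 m; P3: E 219212 m, N 3969521 m

UTM zone 17N: λ₀ = -81°, k₀ = 0.9996.
P1 (35.3664°, -83.6831°) → (256229.435, 3916981.749) m.
P2 (34.9328°, -83.4440°) → (276775.286, 3868318.035) m.
P3 (35.8297°, -84.1083°) → (219211.543, 3969520.989) m.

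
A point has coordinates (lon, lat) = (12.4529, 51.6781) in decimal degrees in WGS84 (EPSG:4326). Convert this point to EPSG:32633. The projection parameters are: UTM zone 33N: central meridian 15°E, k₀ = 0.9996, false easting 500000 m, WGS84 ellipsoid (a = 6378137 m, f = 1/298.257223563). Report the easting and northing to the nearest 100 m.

Zone 33 central meridian λ₀ = 6×33 − 183 = 15°; Δλ = -2.5471°.
Transverse Mercator on WGS84 with k₀ = 0.9996 gives E = 323902.140 m, N = 5728308.337 m.

E 323900 m, N 5728300 m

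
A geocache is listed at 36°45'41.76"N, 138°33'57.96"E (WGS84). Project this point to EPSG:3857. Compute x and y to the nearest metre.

x 15425108 m, y 4405929 m

Web Mercator is spherical with R = a = 6378137 m.
x = R·λ = 6378137 × 2.418434677 = 15425107.693 m.
y = R·ln tan(π/4 + φ/2) = 6378137 × 0.690786164 = 4405928.793 m.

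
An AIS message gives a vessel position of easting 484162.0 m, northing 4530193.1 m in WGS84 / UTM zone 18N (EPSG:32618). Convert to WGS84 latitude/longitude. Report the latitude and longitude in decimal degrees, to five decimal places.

Zone 18N: λ₀ = -75°, k₀ = 0.9996, false easting 500000 m.
Meridian distance M = (N − FN)/k₀ = 4532005.9 m.
Inverse transverse Mercator on WGS84 gives φ = 40.92269986°, λ = -75.18810036°.

lat 40.92270°, lon -75.18810°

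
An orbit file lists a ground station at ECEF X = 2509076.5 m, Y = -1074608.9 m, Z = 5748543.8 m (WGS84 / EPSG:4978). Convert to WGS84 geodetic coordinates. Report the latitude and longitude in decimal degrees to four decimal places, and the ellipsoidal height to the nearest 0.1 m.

λ = atan2(Y, X) = -23.18489952°; p = √(X²+Y²) = 2729514.5 m.
Bowring's method on WGS84 (a = 6378137 m, b = 6356752.314 m) gives φ = 64.74950035°, h = 2976.720 m.

lat 64.7495°, lon -23.1849°, h 2976.7 m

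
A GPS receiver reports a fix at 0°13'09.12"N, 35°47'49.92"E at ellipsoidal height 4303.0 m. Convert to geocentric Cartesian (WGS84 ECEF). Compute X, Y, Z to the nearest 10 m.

WGS84: a = 6378137 m, e² = 0.006694380; N(φ) = a/√(1−e²sin²φ) = 6378137.312 m.
X = (N+h)·cosφ·cosλ = 5176710.975 m; Y = (N+h)·cosφ·sinλ = 3733177.146 m; Z = (N(1−e²)+h)·sinφ = 24254.286 m.

X 5176710 m, Y 3733180 m, Z 24250 m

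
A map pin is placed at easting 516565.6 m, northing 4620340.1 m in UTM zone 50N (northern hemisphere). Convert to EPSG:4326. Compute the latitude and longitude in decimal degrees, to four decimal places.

Zone 50N: λ₀ = 117°, k₀ = 0.9996, false easting 500000 m.
Meridian distance M = (N − FN)/k₀ = 4622189.0 m.
Inverse transverse Mercator on WGS84 gives φ = 41.73469980°, λ = 117.19919974°.

lat 41.7347°, lon 117.1992°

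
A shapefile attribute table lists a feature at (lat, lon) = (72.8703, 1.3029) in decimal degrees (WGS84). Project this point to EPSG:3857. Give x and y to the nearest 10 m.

x 145040 m, y 12074280 m

Web Mercator is spherical with R = a = 6378137 m.
x = R·λ = 6378137 × 0.022739895 = 145038.165 m.
y = R·ln tan(π/4 + φ/2) = 6378137 × 1.893072692 = 12074276.982 m.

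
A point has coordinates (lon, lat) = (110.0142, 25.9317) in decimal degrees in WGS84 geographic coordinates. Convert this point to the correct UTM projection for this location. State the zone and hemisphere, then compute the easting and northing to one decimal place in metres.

Longitude 110.0142° lies in the 6° band [108°, 114°), giving zone 49; latitude is north of the equator, so 49N.
Zone 49 central meridian λ₀ = 6×49 − 183 = 111°; Δλ = -0.9858°.
Transverse Mercator on WGS84 with k₀ = 0.9996 gives E = 401283.427 m, N = 2868491.474 m.

Zone 49N: E 401283.4 m, N 2868491.5 m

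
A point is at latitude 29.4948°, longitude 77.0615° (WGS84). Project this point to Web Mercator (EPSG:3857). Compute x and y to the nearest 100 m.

x 8578400 m, y 3438800 m

Web Mercator is spherical with R = a = 6378137 m.
x = R·λ = 6378137 × 1.344976902 = 8578446.940 m.
y = R·ln tan(π/4 + φ/2) = 6378137 × 0.539150381 = 3438774.992 m.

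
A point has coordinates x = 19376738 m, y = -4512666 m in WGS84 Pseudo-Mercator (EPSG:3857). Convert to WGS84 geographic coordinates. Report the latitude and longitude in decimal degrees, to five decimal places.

lat -37.52590°, lon 174.06420°

R = 6378137 m. λ = x/R = 174.06419902°.
φ = 2·arctan(exp(y/R)) − 90° = 2·arctan(0.49286) − 90° = -37.52589868°.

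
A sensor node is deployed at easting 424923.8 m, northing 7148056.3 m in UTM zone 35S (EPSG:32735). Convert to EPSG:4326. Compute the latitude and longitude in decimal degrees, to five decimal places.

lat -25.78370°, lon 26.25120°

Zone 35S: λ₀ = 27°, k₀ = 0.9996, false easting 500000 m, false northing 10000000 m.
Meridian distance M = (N − FN)/k₀ = -2853084.9 m.
Inverse transverse Mercator on WGS84 gives φ = -25.78369964°, λ = 26.25119996°.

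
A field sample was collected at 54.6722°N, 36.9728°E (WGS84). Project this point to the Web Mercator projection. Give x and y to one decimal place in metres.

x 4115793.3 m, y 7298505.0 m

Web Mercator is spherical with R = a = 6378137 m.
x = R·λ = 6378137 × 0.645297094 = 4115793.269 m.
y = R·ln tan(π/4 + φ/2) = 6378137 × 1.144300440 = 7298504.974 m.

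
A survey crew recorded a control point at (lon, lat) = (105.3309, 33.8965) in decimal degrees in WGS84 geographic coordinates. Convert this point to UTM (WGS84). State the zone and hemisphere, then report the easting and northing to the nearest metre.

Zone 48N: E 530595 m, N 3750729 m

Longitude 105.3309° lies in the 6° band [102°, 108°), giving zone 48; latitude is north of the equator, so 48N.
Zone 48 central meridian λ₀ = 6×48 − 183 = 105°; Δλ = +0.3309°.
Transverse Mercator on WGS84 with k₀ = 0.9996 gives E = 530594.974 m, N = 3750729.471 m.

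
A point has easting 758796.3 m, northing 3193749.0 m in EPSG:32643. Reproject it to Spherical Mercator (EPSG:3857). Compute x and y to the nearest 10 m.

x 8644250 m, y 3355980 m

Unproject from UTM 43N (λ₀ = 75°) → φ = 28.84540019°, λ = 77.65259964°.
Web Mercator (R = 6378137 m): x = 8644247.851 m, y = 3355983.620 m.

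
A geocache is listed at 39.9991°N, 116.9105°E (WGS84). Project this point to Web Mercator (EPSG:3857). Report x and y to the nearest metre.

Web Mercator is spherical with R = a = 6378137 m.
x = R·λ = 6378137 × 2.040473155 = 13014417.328 m.
y = R·ln tan(π/4 + φ/2) = 6378137 × 0.762889147 = 4865811.495 m.

x 13014417 m, y 4865811 m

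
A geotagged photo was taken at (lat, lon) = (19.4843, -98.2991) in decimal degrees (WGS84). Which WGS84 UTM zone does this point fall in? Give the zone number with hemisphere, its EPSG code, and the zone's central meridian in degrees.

Zone 14N (EPSG:32614), central meridian -99°

UTM zone = ⌊(λ + 180)/6⌋ + 1; -98.2991° ∈ [-102°, -96°) → zone 14.
Hemisphere: N (φ ≥ 0).
Central meridian λ₀ = 6×14 − 183 = -99°.
EPSG code: 32614.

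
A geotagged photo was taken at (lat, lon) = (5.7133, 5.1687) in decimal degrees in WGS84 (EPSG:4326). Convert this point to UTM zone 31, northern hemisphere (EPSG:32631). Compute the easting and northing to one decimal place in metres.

E 740187.8 m, N 631965.0 m

Zone 31 central meridian λ₀ = 6×31 − 183 = 3°; Δλ = +2.1687°.
Transverse Mercator on WGS84 with k₀ = 0.9996 gives E = 740187.809 m, N = 631964.977 m.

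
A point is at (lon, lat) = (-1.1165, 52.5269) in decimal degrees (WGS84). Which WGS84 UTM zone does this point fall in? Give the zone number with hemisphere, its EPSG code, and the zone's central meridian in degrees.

Zone 30N (EPSG:32630), central meridian -3°

UTM zone = ⌊(λ + 180)/6⌋ + 1; -1.1165° ∈ [-6°, 0°) → zone 30.
Hemisphere: N (φ ≥ 0).
Central meridian λ₀ = 6×30 − 183 = -3°.
EPSG code: 32630.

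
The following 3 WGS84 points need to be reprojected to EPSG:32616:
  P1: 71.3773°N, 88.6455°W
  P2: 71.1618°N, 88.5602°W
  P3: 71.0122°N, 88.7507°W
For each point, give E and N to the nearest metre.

P1: E 441359 m, N 7920276 m; P2: E 443778 m, N 7896167 m; P3: E 436433 m, N 7879676 m

UTM zone 16N: λ₀ = -87°, k₀ = 0.9996.
P1 (71.3773°, -88.6455°) → (441358.724, 7920275.855) m.
P2 (71.1618°, -88.5602°) → (443778.170, 7896166.971) m.
P3 (71.0122°, -88.7507°) → (436432.833, 7879675.837) m.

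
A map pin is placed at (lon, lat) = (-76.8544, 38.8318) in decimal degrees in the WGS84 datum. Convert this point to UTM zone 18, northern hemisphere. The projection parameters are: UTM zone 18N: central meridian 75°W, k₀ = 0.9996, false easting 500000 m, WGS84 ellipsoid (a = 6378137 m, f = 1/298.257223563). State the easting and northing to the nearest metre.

E 339039 m, N 4299745 m

Zone 18 central meridian λ₀ = 6×18 − 183 = -75°; Δλ = -1.8544°.
Transverse Mercator on WGS84 with k₀ = 0.9996 gives E = 339038.698 m, N = 4299745.132 m.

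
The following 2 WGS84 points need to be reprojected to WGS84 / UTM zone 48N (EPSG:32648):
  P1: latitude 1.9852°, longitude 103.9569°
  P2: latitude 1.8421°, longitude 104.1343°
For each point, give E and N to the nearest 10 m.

UTM zone 48N: λ₀ = 105°, k₀ = 0.9996.
P1 (1.9852°, 103.9569°) → (383991.849, 219461.713) m.
P2 (1.8421°, 104.1343°) → (403715.034, 203631.486) m.

P1: E 383990 m, N 219460 m; P2: E 403720 m, N 203630 m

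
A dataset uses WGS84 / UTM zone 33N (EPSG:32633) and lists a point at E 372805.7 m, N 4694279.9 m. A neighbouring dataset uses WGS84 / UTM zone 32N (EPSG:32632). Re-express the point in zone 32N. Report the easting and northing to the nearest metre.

E 866698 m, N 4702744 m

UTM 33N → geographic: φ = 42.39039997°, λ = 13.45469963°.
UTM 32N (λ₀ = 9°) forward: E = 866698.035 m, N = 4702744.143 m.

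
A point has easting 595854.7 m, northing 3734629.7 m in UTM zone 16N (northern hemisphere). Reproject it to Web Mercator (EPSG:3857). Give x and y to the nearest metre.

Unproject from UTM 16N (λ₀ = -87°) → φ = 33.74739989°, λ = -85.96510044°.
Web Mercator (R = 6378137 m): x = -9569591.208 m, y = 3994934.225 m.

x -9569591 m, y 3994934 m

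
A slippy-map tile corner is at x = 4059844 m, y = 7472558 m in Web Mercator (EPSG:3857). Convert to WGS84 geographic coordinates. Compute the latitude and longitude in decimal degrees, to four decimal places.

R = 6378137 m. λ = x/R = 36.47019916°.
φ = 2·arctan(exp(y/R)) − 90° = 2·arctan(3.22712) − 90° = 55.56629850°.

lat 55.5663°, lon 36.4702°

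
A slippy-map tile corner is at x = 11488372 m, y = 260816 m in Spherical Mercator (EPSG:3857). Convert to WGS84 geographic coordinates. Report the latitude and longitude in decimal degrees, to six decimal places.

R = 6378137 m. λ = x/R = 103.20180157°.
φ = 2·arctan(exp(y/R)) − 90° = 2·arctan(1.04174) − 90° = 2.34229730°.

lat 2.342297°, lon 103.201802°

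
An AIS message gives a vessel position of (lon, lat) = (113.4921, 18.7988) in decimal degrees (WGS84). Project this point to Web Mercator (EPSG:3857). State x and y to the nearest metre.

x 12633883 m, y 2131262 m

Web Mercator is spherical with R = a = 6378137 m.
x = R·λ = 6378137 × 1.980810820 = 12633882.781 m.
y = R·ln tan(π/4 + φ/2) = 6378137 × 0.334151201 = 2131262.136 m.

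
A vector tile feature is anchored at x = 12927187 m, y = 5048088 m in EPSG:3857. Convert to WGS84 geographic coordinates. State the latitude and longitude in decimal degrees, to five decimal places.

R = 6378137 m. λ = x/R = 116.12689663°.
φ = 2·arctan(exp(y/R)) − 90° = 2·arctan(2.20663) − 90° = 41.24190270°.

lat 41.24190°, lon 116.12690°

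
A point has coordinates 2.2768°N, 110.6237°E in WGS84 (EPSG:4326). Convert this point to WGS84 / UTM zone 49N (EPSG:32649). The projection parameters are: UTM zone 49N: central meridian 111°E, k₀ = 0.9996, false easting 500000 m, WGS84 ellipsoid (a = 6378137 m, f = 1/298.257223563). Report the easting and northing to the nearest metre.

E 458160 m, N 251662 m

Zone 49 central meridian λ₀ = 6×49 − 183 = 111°; Δλ = -0.3763°.
Transverse Mercator on WGS84 with k₀ = 0.9996 gives E = 458159.764 m, N = 251661.597 m.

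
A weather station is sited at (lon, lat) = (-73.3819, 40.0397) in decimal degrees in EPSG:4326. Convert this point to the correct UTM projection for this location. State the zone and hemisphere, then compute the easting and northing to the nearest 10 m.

Longitude -73.3819° lies in the 6° band [-78°, -72°), giving zone 18; latitude is north of the equator, so 18N.
Zone 18 central meridian λ₀ = 6×18 − 183 = -75°; Δλ = +1.6181°.
Transverse Mercator on WGS84 with k₀ = 0.9996 gives E = 638043.710 m, N = 4433417.721 m.

Zone 18N: E 638040 m, N 4433420 m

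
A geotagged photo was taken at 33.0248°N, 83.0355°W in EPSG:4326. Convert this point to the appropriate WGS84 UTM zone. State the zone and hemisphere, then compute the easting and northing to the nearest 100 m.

Longitude -83.0355° lies in the 6° band [-84°, -78°), giving zone 17; latitude is north of the equator, so 17N.
Zone 17 central meridian λ₀ = 6×17 − 183 = -81°; Δλ = -2.0355°.
Transverse Mercator on WGS84 with k₀ = 0.9996 gives E = 309888.923 m, N = 3655877.200 m.

Zone 17N: E 309900 m, N 3655900 m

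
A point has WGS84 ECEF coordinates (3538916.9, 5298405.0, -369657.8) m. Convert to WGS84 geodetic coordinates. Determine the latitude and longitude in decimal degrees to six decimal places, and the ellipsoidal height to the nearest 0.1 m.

lat -3.342700°, lon 56.260200°, h 4229.0 m

λ = atan2(Y, X) = 56.26019952°; p = √(X²+Y²) = 6371579.7 m.
Bowring's method on WGS84 (a = 6378137 m, b = 6356752.314 m) gives φ = -3.34270019°, h = 4228.986 m.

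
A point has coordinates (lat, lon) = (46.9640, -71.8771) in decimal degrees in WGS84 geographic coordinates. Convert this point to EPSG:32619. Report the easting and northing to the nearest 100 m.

Zone 19 central meridian λ₀ = 6×19 − 183 = -69°; Δλ = -2.8771°.
Transverse Mercator on WGS84 with k₀ = 0.9996 gives E = 281126.143 m, N = 5205181.910 m.

E 281100 m, N 5205200 m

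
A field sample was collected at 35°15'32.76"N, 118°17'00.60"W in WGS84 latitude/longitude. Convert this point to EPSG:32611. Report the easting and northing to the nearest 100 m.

E 383200 m, N 3902500 m

Zone 11 central meridian λ₀ = 6×11 − 183 = -117°; Δλ = -1.2835°.
Transverse Mercator on WGS84 with k₀ = 0.9996 gives E = 383245.604 m, N = 3902531.876 m.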